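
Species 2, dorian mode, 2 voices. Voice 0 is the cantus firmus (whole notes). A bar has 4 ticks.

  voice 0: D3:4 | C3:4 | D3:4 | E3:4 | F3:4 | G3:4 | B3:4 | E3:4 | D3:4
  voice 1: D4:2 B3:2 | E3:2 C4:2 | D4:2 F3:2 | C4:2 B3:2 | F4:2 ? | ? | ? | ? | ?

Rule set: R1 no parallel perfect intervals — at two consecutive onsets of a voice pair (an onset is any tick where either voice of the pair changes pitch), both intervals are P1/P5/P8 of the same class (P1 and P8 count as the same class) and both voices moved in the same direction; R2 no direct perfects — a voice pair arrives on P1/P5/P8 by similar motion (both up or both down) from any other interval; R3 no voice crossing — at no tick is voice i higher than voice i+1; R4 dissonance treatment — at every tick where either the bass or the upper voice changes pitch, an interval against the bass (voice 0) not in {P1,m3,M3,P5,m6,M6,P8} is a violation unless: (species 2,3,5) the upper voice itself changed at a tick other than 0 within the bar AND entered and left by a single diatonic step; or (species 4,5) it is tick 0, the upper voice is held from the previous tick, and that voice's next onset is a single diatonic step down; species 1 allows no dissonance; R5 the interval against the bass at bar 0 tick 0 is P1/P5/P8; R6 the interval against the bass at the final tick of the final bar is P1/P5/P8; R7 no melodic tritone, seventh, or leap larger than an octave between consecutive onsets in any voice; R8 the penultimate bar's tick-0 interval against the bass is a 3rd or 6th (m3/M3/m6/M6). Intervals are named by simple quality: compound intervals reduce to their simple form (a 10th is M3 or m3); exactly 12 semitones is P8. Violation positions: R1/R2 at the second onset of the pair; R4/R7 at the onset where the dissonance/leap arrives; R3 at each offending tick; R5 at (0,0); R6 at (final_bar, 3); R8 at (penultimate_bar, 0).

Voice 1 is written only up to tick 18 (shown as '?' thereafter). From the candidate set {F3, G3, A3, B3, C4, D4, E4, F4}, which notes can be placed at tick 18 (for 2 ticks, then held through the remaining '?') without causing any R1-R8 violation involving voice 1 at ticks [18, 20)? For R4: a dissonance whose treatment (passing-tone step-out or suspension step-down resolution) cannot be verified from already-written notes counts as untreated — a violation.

{A3, C4, D4, F3, F4}

F3: legal
G3: violates R4,R7
A3: legal
B3: violates R4,R7
C4: legal
D4: legal
E4: violates R4
F4: legal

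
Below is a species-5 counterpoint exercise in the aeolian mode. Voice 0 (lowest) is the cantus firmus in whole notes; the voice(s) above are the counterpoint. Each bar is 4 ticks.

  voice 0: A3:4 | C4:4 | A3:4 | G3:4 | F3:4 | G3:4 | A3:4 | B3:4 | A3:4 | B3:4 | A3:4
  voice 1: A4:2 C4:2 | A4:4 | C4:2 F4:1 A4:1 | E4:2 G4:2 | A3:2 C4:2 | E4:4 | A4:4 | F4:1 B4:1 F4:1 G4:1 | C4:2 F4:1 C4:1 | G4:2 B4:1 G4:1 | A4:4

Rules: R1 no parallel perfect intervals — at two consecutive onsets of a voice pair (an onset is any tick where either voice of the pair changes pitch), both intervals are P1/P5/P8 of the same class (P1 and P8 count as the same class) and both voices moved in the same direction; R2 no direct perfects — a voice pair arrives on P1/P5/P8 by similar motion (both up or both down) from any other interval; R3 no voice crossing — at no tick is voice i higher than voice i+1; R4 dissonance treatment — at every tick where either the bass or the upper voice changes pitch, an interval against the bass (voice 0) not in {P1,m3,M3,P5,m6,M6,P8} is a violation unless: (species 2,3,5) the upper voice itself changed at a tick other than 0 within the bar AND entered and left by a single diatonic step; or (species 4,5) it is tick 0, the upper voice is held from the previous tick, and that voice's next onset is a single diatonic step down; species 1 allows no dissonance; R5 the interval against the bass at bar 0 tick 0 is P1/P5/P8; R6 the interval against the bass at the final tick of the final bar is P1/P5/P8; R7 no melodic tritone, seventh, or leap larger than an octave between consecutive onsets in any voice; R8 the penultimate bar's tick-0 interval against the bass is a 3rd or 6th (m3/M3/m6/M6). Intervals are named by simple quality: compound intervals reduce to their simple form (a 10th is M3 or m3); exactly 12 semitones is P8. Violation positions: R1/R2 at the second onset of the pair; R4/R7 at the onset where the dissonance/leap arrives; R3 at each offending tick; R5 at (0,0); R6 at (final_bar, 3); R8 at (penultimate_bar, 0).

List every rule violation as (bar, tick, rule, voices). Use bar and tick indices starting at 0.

bar 0: v0=A3 v1=A4 downbeat P8
bar 1: v0=C4 v1=A4 downbeat M6
bar 2: v0=A3 v1=C4 downbeat m3
bar 3: v0=G3 v1=E4 downbeat M6
bar 4: v0=F3 v1=A3 downbeat M3
bar 5: v0=G3 v1=E4 downbeat M6
bar 6: v0=A3 v1=A4 downbeat P8
bar 7: v0=B3 v1=F4 downbeat TT
bar 8: v0=A3 v1=C4 downbeat m3
bar 9: v0=B3 v1=G4 downbeat m6
bar 10: v0=A3 v1=A4 downbeat P8
  -> R7 @ bar 4 tick 0 v(1,): G4->A3 leap 10st
  -> R2 @ bar 6 tick 0 v(0, 1): G3/E4 M6 -> A3/A4 P8 similar
  -> R4 @ bar 7 tick 0 v(0, 1): B3/F4 TT untreated
  -> R7 @ bar 7 tick 1 v(1,): F4->B4 leap 6st
  -> R4 @ bar 7 tick 2 v(0, 1): B3/F4 TT untreated
  -> R7 @ bar 7 tick 2 v(1,): B4->F4 leap 6st

(4, 0, R7, (1,))
(6, 0, R2, (0, 1))
(7, 0, R4, (0, 1))
(7, 1, R7, (1,))
(7, 2, R4, (0, 1))
(7, 2, R7, (1,))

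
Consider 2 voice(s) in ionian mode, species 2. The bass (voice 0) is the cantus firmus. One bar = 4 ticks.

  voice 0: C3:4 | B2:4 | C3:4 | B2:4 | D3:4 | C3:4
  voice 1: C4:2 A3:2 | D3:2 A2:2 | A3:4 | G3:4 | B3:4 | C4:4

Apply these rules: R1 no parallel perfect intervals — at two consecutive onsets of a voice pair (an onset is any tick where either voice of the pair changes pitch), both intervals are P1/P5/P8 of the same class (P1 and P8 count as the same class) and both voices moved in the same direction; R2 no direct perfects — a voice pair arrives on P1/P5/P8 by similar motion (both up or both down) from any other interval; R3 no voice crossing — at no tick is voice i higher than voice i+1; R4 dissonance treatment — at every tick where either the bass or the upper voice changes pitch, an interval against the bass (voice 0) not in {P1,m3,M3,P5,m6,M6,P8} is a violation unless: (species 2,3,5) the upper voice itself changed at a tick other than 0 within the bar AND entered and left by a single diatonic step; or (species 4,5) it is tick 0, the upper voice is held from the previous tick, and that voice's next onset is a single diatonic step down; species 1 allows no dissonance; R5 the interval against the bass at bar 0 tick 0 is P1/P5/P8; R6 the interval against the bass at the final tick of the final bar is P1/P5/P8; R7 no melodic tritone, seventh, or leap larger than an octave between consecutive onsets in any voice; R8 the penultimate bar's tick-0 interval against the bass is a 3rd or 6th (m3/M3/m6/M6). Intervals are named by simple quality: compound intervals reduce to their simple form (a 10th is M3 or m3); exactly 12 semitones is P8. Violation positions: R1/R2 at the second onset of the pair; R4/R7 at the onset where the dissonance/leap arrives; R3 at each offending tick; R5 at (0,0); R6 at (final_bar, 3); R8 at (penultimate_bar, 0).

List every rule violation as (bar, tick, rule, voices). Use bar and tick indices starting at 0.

(1, 2, R3, (0, 1))
(1, 2, R4, (0, 1))
(1, 3, R3, (0, 1))

bar 0: v0=C3 v1=C4 downbeat P8
bar 1: v0=B2 v1=D3 downbeat m3
bar 2: v0=C3 v1=A3 downbeat M6
bar 3: v0=B2 v1=G3 downbeat m6
bar 4: v0=D3 v1=B3 downbeat M6
bar 5: v0=C3 v1=C4 downbeat P8
  -> R3 @ bar 1 tick 2 v(0, 1): B2 above A2
  -> R4 @ bar 1 tick 2 v(0, 1): B2/A2 M2 untreated
  -> R3 @ bar 1 tick 3 v(0, 1): B2 above A2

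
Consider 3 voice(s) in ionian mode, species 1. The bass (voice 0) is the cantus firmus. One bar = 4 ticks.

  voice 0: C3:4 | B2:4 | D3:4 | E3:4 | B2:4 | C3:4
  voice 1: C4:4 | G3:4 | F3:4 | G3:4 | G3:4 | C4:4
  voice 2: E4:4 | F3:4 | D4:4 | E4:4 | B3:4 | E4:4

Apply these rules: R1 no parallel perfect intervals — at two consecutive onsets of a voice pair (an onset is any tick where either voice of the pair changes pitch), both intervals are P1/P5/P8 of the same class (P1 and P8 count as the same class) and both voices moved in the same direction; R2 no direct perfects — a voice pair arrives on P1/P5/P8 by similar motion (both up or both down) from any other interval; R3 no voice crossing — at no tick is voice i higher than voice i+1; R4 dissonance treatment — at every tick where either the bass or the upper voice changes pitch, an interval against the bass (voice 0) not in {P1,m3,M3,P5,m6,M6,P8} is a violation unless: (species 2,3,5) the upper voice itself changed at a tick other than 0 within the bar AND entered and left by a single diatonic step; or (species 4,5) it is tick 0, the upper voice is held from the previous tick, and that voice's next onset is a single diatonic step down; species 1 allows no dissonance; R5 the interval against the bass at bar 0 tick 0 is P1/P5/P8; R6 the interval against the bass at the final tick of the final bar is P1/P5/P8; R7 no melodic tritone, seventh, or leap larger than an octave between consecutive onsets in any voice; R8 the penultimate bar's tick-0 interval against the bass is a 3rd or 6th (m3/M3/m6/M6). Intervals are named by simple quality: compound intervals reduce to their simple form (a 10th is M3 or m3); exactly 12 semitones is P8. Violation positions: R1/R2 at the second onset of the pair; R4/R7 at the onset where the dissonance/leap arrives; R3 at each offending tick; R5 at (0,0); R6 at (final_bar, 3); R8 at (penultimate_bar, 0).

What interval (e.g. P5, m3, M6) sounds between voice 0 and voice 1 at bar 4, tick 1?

voice 0=B2 voice 1=G3 -> m6

m6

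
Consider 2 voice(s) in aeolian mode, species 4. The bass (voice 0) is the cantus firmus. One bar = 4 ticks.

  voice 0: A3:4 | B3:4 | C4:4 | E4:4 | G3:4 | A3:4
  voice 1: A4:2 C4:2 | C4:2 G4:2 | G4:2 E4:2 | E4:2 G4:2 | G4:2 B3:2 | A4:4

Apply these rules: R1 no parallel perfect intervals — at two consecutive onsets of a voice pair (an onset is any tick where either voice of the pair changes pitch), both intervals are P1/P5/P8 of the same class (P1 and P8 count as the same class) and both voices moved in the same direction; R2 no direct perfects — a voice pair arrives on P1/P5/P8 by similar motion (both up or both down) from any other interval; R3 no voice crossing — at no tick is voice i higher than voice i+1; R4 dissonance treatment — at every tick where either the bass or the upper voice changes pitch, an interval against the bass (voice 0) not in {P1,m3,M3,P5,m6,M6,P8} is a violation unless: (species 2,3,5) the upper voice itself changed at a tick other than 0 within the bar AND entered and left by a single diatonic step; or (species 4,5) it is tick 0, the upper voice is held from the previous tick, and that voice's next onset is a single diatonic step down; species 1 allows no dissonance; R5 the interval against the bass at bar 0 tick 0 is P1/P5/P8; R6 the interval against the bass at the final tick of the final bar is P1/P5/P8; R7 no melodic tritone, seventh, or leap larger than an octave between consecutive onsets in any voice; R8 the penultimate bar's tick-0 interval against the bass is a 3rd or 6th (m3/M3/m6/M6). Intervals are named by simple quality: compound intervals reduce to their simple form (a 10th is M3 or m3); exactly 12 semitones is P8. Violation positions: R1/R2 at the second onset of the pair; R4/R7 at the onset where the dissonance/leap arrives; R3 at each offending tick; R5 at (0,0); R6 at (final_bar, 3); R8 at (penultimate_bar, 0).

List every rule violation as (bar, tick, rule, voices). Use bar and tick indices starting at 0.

(1, 0, R4, (0, 1))
(4, 0, R8, (0, 1))
(5, 0, R2, (0, 1))
(5, 0, R7, (1,))

bar 0: v0=A3 v1=A4 downbeat P8
bar 1: v0=B3 v1=C4 downbeat m2
bar 2: v0=C4 v1=G4 downbeat P5
bar 3: v0=E4 v1=E4 downbeat P1
bar 4: v0=G3 v1=G4 downbeat P8
bar 5: v0=A3 v1=A4 downbeat P8
  -> R4 @ bar 1 tick 0 v(0, 1): B3/C4 m2 untreated
  -> R8 @ bar 4 tick 0 v(0, 1): penult P8 not 3rd/6th
  -> R2 @ bar 5 tick 0 v(0, 1): G3/B3 M3 -> A3/A4 P8 similar
  -> R7 @ bar 5 tick 0 v(1,): B3->A4 leap 10st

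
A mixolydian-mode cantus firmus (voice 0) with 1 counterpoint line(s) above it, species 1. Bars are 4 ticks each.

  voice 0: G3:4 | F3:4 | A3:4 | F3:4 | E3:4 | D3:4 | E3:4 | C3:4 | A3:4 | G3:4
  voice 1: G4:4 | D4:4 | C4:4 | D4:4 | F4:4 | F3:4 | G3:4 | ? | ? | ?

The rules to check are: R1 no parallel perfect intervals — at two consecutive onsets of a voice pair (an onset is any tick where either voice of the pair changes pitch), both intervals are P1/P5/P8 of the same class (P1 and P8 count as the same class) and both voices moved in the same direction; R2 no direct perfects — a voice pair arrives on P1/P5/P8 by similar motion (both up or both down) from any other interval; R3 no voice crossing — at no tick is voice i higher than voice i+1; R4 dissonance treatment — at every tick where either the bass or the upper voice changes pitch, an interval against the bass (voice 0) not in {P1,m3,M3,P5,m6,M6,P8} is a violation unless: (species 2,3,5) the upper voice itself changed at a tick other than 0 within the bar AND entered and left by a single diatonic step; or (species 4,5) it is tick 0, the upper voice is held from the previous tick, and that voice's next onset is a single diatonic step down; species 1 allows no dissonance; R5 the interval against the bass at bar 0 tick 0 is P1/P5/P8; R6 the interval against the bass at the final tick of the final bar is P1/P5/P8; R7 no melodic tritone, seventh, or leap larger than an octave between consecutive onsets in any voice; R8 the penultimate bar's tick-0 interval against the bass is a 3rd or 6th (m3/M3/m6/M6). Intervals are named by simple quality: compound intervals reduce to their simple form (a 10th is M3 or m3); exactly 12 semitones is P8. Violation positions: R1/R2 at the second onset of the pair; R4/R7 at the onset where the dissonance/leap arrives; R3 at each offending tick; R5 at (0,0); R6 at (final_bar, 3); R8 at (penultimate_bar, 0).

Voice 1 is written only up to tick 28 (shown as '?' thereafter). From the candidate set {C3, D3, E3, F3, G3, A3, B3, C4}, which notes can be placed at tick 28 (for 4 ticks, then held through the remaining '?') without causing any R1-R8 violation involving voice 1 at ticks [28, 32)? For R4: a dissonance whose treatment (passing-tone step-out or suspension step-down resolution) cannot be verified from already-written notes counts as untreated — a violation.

{A3, C4, E3, G3}

C3: violates R2
D3: violates R4
E3: legal
F3: violates R4
G3: legal
A3: legal
B3: violates R4
C4: legal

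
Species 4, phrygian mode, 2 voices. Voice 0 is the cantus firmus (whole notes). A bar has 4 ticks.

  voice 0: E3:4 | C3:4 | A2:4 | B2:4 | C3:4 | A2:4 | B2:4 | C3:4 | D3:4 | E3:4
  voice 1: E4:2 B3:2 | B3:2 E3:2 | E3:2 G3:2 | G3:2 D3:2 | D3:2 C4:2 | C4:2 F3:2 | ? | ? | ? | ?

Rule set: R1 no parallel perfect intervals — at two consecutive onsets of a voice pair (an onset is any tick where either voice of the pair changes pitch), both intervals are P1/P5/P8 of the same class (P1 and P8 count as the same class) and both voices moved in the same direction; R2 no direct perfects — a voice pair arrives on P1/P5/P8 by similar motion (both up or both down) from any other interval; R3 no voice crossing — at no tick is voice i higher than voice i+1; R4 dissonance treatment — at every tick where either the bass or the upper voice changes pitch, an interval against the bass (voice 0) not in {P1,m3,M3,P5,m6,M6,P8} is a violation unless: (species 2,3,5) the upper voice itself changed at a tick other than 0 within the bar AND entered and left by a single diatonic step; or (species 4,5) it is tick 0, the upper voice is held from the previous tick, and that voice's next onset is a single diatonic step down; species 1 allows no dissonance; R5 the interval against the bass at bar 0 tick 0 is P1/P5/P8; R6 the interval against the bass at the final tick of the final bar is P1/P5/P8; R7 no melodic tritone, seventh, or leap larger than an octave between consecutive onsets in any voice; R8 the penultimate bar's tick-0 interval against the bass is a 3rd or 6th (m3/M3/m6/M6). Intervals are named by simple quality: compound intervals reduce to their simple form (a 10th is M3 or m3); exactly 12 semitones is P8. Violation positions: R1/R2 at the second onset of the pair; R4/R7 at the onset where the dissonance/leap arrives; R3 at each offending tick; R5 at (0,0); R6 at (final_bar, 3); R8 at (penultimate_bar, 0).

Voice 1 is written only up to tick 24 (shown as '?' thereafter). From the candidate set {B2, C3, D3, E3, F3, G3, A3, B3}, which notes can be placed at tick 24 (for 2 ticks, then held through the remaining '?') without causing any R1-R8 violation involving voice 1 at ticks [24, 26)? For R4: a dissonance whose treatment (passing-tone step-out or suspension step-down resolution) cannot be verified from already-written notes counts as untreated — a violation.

B2: violates R7
C3: violates R4
D3: legal
E3: violates R4
F3: violates R4
G3: legal
A3: violates R4
B3: violates R2,R7

{D3, G3}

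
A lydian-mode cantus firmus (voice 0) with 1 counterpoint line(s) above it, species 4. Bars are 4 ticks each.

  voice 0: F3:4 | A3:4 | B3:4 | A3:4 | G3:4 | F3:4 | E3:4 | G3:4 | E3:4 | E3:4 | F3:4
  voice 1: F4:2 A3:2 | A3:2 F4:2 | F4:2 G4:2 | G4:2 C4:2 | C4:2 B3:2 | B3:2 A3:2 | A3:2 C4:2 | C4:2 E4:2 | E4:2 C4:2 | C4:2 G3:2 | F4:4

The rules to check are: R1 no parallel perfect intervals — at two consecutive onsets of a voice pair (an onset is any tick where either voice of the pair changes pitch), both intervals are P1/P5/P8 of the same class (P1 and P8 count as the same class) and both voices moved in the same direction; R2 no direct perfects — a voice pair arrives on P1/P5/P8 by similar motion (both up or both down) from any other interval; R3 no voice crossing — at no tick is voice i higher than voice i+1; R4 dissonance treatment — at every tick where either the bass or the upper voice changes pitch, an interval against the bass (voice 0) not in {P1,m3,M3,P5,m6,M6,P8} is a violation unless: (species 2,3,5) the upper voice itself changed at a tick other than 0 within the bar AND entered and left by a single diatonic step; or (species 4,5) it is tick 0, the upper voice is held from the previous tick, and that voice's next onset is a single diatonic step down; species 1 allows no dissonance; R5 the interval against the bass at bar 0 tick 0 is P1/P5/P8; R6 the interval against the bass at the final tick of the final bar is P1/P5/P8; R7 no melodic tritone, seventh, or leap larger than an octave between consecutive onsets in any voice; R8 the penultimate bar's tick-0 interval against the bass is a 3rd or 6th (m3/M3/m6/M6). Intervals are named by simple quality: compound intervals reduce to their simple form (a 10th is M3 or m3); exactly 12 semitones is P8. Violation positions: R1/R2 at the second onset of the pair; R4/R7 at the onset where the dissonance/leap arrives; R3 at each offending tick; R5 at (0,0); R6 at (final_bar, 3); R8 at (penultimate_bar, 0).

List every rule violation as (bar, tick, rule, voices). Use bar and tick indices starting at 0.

(2, 0, R4, (0, 1))
(3, 0, R4, (0, 1))
(6, 0, R4, (0, 1))
(7, 0, R4, (0, 1))
(10, 0, R2, (0, 1))
(10, 0, R7, (1,))

bar 0: v0=F3 v1=F4 downbeat P8
bar 1: v0=A3 v1=A3 downbeat P1
bar 2: v0=B3 v1=F4 downbeat TT
bar 3: v0=A3 v1=G4 downbeat m7
bar 4: v0=G3 v1=C4 downbeat P4
bar 5: v0=F3 v1=B3 downbeat TT
bar 6: v0=E3 v1=A3 downbeat P4
bar 7: v0=G3 v1=C4 downbeat P4
bar 8: v0=E3 v1=E4 downbeat P8
bar 9: v0=E3 v1=C4 downbeat m6
bar 10: v0=F3 v1=F4 downbeat P8
  -> R4 @ bar 2 tick 0 v(0, 1): B3/F4 TT untreated
  -> R4 @ bar 3 tick 0 v(0, 1): A3/G4 m7 untreated
  -> R4 @ bar 6 tick 0 v(0, 1): E3/A3 P4 untreated
  -> R4 @ bar 7 tick 0 v(0, 1): G3/C4 P4 untreated
  -> R2 @ bar 10 tick 0 v(0, 1): E3/G3 m3 -> F3/F4 P8 similar
  -> R7 @ bar 10 tick 0 v(1,): G3->F4 leap 10st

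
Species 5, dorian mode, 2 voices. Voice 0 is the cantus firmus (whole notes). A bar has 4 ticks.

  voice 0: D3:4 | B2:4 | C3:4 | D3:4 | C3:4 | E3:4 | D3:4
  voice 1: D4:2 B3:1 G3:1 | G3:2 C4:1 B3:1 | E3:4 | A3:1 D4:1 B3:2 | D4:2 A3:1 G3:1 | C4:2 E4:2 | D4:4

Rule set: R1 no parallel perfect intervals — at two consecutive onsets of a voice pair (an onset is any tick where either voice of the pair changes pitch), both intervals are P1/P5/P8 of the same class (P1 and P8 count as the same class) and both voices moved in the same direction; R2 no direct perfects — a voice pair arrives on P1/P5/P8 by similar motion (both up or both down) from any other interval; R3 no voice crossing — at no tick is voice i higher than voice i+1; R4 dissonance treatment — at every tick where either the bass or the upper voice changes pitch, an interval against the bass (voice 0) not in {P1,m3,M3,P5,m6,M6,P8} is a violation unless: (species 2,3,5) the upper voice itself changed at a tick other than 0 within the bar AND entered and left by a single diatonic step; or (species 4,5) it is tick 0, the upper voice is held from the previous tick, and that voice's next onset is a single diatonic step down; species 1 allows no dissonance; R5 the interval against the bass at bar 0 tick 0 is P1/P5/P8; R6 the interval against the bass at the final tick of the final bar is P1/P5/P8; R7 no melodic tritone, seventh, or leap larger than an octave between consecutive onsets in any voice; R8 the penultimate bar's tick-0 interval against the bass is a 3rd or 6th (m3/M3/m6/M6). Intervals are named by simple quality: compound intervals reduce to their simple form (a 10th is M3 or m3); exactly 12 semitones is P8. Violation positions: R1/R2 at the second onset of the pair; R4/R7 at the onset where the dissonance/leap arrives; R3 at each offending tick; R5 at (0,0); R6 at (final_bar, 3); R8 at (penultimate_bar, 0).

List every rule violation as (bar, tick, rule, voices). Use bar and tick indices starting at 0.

bar 0: v0=D3 v1=D4 downbeat P8
bar 1: v0=B2 v1=G3 downbeat m6
bar 2: v0=C3 v1=E3 downbeat M3
bar 3: v0=D3 v1=A3 downbeat P5
bar 4: v0=C3 v1=D4 downbeat M2
bar 5: v0=E3 v1=C4 downbeat m6
bar 6: v0=D3 v1=D4 downbeat P8
  -> R4 @ bar 0 tick 3 v(0, 1): D3/G3 P4 untreated
  -> R4 @ bar 1 tick 2 v(0, 1): B2/C4 m2 untreated
  -> R2 @ bar 3 tick 0 v(0, 1): C3/E3 M3 -> D3/A3 P5 similar
  -> R4 @ bar 4 tick 0 v(0, 1): C3/D4 M2 untreated
  -> R1 @ bar 6 tick 0 v(0, 1): E3/E4 P8 -> D3/D4 P8 similar

(0, 3, R4, (0, 1))
(1, 2, R4, (0, 1))
(3, 0, R2, (0, 1))
(4, 0, R4, (0, 1))
(6, 0, R1, (0, 1))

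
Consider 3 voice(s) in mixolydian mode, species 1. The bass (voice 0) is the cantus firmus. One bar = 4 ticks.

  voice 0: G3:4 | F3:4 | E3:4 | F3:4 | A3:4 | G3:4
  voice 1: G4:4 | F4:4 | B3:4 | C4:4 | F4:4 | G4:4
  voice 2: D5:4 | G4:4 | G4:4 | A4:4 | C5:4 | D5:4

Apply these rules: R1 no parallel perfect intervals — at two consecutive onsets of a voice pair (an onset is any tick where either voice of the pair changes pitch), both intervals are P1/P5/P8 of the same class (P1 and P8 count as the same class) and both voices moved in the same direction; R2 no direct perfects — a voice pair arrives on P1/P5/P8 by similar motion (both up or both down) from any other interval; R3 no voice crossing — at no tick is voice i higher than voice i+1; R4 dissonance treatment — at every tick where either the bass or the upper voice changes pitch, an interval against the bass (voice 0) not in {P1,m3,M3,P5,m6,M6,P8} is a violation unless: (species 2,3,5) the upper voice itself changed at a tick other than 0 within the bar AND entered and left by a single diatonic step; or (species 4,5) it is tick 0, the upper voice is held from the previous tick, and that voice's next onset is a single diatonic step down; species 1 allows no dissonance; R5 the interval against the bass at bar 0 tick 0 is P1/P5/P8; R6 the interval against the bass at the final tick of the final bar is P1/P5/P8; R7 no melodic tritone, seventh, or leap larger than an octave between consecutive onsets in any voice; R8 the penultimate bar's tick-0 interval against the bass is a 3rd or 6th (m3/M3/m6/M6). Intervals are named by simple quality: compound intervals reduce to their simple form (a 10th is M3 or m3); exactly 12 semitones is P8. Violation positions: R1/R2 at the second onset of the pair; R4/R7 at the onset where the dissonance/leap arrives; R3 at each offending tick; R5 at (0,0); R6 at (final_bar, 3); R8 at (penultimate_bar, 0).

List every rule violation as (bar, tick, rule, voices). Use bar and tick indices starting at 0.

(1, 0, R1, (0, 1))
(1, 0, R4, (0, 2))
(2, 0, R2, (0, 1))
(2, 0, R7, (1,))
(3, 0, R1, (0, 1))
(4, 0, R2, (1, 2))
(5, 0, R1, (1, 2))

bar 0: v0=G3 v1=G4 v2=D5 downbeat P5
bar 1: v0=F3 v1=F4 v2=G4 downbeat M2
bar 2: v0=E3 v1=B3 v2=G4 downbeat m3
bar 3: v0=F3 v1=C4 v2=A4 downbeat M3
bar 4: v0=A3 v1=F4 v2=C5 downbeat m3
bar 5: v0=G3 v1=G4 v2=D5 downbeat P5
  -> R1 @ bar 1 tick 0 v(0, 1): G3/G4 P8 -> F3/F4 P8 similar
  -> R4 @ bar 1 tick 0 v(0, 2): F3/G4 M2 untreated
  -> R2 @ bar 2 tick 0 v(0, 1): F3/F4 P8 -> E3/B3 P5 similar
  -> R7 @ bar 2 tick 0 v(1,): F4->B3 leap 6st
  -> R1 @ bar 3 tick 0 v(0, 1): E3/B3 P5 -> F3/C4 P5 similar
  -> R2 @ bar 4 tick 0 v(1, 2): C4/A4 M6 -> F4/C5 P5 similar
  -> R1 @ bar 5 tick 0 v(1, 2): F4/C5 P5 -> G4/D5 P5 similar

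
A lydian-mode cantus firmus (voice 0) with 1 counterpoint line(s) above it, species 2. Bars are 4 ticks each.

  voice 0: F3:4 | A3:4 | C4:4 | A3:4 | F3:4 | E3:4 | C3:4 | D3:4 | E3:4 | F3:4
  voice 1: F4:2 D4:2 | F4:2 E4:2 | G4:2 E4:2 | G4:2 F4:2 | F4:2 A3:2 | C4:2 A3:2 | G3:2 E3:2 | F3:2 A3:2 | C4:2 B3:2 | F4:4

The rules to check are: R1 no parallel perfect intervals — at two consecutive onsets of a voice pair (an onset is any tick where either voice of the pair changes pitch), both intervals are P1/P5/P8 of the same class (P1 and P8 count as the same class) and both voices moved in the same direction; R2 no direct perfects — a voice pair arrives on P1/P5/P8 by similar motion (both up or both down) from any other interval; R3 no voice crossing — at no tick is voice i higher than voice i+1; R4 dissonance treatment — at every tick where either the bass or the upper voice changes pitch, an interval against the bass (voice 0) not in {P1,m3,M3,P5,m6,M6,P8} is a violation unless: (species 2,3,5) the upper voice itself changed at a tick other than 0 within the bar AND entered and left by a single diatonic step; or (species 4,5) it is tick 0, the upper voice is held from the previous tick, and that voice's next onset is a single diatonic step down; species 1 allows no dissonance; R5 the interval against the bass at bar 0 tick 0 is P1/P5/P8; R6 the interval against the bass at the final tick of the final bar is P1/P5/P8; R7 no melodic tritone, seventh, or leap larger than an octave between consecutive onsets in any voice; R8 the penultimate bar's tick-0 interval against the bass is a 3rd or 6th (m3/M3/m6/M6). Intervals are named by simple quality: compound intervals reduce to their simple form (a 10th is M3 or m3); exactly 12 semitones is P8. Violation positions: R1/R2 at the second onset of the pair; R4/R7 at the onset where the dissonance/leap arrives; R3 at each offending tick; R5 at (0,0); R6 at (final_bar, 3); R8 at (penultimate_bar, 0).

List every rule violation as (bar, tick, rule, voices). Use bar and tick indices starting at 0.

(2, 0, R1, (0, 1))
(3, 0, R4, (0, 1))
(5, 2, R4, (0, 1))
(6, 0, R2, (0, 1))
(9, 0, R2, (0, 1))
(9, 0, R7, (1,))

bar 0: v0=F3 v1=F4 downbeat P8
bar 1: v0=A3 v1=F4 downbeat m6
bar 2: v0=C4 v1=G4 downbeat P5
bar 3: v0=A3 v1=G4 downbeat m7
bar 4: v0=F3 v1=F4 downbeat P8
bar 5: v0=E3 v1=C4 downbeat m6
bar 6: v0=C3 v1=G3 downbeat P5
bar 7: v0=D3 v1=F3 downbeat m3
bar 8: v0=E3 v1=C4 downbeat m6
bar 9: v0=F3 v1=F4 downbeat P8
  -> R1 @ bar 2 tick 0 v(0, 1): A3/E4 P5 -> C4/G4 P5 similar
  -> R4 @ bar 3 tick 0 v(0, 1): A3/G4 m7 untreated
  -> R4 @ bar 5 tick 2 v(0, 1): E3/A3 P4 untreated
  -> R2 @ bar 6 tick 0 v(0, 1): E3/A3 P4 -> C3/G3 P5 similar
  -> R2 @ bar 9 tick 0 v(0, 1): E3/B3 P5 -> F3/F4 P8 similar
  -> R7 @ bar 9 tick 0 v(1,): B3->F4 leap 6st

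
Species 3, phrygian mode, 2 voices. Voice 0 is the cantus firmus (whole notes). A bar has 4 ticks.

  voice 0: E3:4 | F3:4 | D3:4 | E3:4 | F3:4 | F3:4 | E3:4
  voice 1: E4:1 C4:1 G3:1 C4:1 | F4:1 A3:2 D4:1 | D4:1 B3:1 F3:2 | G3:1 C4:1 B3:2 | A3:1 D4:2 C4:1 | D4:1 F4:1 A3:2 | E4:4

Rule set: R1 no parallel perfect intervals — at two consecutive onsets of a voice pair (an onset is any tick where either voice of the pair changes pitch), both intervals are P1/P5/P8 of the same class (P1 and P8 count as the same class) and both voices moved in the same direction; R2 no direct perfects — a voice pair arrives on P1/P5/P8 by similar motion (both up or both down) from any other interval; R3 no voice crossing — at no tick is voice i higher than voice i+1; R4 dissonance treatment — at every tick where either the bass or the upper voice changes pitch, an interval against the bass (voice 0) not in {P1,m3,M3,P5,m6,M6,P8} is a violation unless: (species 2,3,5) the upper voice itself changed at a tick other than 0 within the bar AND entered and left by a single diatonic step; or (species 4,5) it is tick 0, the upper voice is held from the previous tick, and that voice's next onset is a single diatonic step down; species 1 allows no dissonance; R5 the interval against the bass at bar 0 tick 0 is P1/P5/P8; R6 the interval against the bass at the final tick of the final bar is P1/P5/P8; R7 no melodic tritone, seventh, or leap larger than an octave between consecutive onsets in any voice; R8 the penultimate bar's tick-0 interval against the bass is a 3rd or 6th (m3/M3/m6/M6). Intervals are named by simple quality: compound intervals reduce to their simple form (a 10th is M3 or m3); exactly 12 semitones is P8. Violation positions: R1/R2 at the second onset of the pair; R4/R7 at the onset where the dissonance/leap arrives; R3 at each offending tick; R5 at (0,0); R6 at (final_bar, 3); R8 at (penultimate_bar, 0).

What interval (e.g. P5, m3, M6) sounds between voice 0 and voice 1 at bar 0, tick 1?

voice 0=E3 voice 1=C4 -> m6

m6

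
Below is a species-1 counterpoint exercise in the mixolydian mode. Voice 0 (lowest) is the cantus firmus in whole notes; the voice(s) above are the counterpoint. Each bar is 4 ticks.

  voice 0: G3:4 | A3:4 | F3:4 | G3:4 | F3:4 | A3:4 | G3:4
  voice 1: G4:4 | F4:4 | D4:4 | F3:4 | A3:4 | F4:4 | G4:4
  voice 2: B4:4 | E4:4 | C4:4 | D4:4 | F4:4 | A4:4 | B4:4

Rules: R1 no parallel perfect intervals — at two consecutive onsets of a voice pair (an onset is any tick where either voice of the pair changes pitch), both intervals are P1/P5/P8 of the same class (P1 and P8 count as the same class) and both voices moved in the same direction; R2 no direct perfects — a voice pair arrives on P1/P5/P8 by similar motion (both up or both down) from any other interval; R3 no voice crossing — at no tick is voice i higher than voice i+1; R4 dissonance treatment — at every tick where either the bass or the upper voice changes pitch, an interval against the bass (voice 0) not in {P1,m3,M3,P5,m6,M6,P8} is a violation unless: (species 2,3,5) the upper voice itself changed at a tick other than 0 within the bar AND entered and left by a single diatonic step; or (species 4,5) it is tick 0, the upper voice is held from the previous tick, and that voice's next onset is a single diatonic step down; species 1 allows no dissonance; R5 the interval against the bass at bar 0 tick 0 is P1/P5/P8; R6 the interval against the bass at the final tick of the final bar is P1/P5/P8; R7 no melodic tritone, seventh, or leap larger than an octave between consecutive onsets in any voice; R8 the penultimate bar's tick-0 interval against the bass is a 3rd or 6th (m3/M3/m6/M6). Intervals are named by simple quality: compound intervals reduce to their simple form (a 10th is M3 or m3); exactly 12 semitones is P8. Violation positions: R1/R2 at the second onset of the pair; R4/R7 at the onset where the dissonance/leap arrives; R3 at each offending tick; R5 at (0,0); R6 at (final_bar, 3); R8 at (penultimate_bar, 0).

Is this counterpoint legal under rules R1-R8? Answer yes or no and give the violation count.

No (19 violations)

bar 0: v0=G3 v1=G4 v2=B4 (M3)
bar 1: v0=A3 v1=F4 v2=E4 (P5)
bar 2: v0=F3 v1=D4 v2=C4 (P5)
bar 3: v0=G3 v1=F3 v2=D4 (P5)
bar 4: v0=F3 v1=A3 v2=F4 (P8)
bar 5: v0=A3 v1=F4 v2=A4 (P8)
bar 6: v0=G3 v1=G4 v2=B4 (M3)
  R5 @ bar0.0: opens on M3
  R3 @ bar1.0: F4 above E4
  R3 @ bar1.1: F4 above E4
  R3 @ bar1.2: F4 above E4
  R3 @ bar1.3: F4 above E4
  R1 @ bar2.0: A3/E4 P5 -> F3/C4 P5 similar
  R3 @ bar2.0: D4 above C4
  R3 @ bar2.1: D4 above C4
  R3 @ bar2.2: D4 above C4
  R3 @ bar2.3: D4 above C4
  R1 @ bar3.0: F3/C4 P5 -> G3/D4 P5 similar
  R3 @ bar3.0: G3 above F3
  R4 @ bar3.0: G3/F3 M2 untreated
  R3 @ bar3.1: G3 above F3
  R3 @ bar3.2: G3 above F3
  R3 @ bar3.3: G3 above F3
  R1 @ bar5.0: F3/F4 P8 -> A3/A4 P8 similar
  R8 @ bar5.0: penult P8 not 3rd/6th
  R6 @ bar6.3: closes on M3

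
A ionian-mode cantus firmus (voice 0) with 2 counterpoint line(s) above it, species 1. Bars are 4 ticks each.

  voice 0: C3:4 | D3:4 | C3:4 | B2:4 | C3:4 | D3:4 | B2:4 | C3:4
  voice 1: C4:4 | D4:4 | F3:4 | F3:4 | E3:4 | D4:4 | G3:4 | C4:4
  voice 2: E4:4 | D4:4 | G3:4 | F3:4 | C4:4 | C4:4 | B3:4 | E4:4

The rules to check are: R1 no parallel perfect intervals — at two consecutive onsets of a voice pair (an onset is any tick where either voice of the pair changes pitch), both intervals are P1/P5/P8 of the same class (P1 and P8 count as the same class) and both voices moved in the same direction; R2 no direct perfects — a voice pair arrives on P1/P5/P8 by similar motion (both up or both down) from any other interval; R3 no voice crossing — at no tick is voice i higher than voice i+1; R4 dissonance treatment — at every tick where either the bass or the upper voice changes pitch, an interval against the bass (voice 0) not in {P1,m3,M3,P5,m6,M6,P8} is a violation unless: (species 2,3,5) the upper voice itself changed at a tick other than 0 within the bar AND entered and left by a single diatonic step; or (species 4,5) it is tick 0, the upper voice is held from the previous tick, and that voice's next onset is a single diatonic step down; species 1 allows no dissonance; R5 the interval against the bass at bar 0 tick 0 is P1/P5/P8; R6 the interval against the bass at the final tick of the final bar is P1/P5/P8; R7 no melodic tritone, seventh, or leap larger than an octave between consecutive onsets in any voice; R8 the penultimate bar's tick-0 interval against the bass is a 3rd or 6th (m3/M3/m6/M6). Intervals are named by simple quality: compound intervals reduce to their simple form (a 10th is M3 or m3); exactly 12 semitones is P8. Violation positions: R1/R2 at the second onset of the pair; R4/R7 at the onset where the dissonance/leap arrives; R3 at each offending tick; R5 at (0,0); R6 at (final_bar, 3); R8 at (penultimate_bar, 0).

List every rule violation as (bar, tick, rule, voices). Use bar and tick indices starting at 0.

(0, 0, R5, (0, 2))
(1, 0, R1, (0, 1))
(2, 0, R2, (0, 2))
(2, 0, R4, (0, 1))
(3, 0, R4, (0, 1))
(3, 0, R4, (0, 2))
(4, 0, R2, (0, 2))
(5, 0, R2, (0, 1))
(5, 0, R3, (1, 2))
(5, 0, R4, (0, 2))
(5, 0, R7, (1,))
(5, 1, R3, (1, 2))
(5, 2, R3, (1, 2))
(5, 3, R3, (1, 2))
(6, 0, R2, (0, 2))
(6, 0, R8, (0, 2))
(7, 0, R2, (0, 1))
(7, 3, R6, (0, 2))

bar 0: v0=C3 v1=C4 v2=E4 downbeat M3
bar 1: v0=D3 v1=D4 v2=D4 downbeat P8
bar 2: v0=C3 v1=F3 v2=G3 downbeat P5
bar 3: v0=B2 v1=F3 v2=F3 downbeat TT
bar 4: v0=C3 v1=E3 v2=C4 downbeat P8
bar 5: v0=D3 v1=D4 v2=C4 downbeat m7
bar 6: v0=B2 v1=G3 v2=B3 downbeat P8
bar 7: v0=C3 v1=C4 v2=E4 downbeat M3
  -> R5 @ bar 0 tick 0 v(0, 2): opens on M3
  -> R1 @ bar 1 tick 0 v(0, 1): C3/C4 P8 -> D3/D4 P8 similar
  -> R2 @ bar 2 tick 0 v(0, 2): D3/D4 P8 -> C3/G3 P5 similar
  -> R4 @ bar 2 tick 0 v(0, 1): C3/F3 P4 untreated
  -> R4 @ bar 3 tick 0 v(0, 1): B2/F3 TT untreated
  -> R4 @ bar 3 tick 0 v(0, 2): B2/F3 TT untreated
  -> R2 @ bar 4 tick 0 v(0, 2): B2/F3 TT -> C3/C4 P8 similar
  -> R2 @ bar 5 tick 0 v(0, 1): C3/E3 M3 -> D3/D4 P8 similar
  -> R3 @ bar 5 tick 0 v(1, 2): D4 above C4
  -> R4 @ bar 5 tick 0 v(0, 2): D3/C4 m7 untreated
  -> R7 @ bar 5 tick 0 v(1,): E3->D4 leap 10st
  -> R3 @ bar 5 tick 1 v(1, 2): D4 above C4
  -> R3 @ bar 5 tick 2 v(1, 2): D4 above C4
  -> R3 @ bar 5 tick 3 v(1, 2): D4 above C4
  -> R2 @ bar 6 tick 0 v(0, 2): D3/C4 m7 -> B2/B3 P8 similar
  -> R8 @ bar 6 tick 0 v(0, 2): penult P8 not 3rd/6th
  -> R2 @ bar 7 tick 0 v(0, 1): B2/G3 m6 -> C3/C4 P8 similar
  -> R6 @ bar 7 tick 3 v(0, 2): closes on M3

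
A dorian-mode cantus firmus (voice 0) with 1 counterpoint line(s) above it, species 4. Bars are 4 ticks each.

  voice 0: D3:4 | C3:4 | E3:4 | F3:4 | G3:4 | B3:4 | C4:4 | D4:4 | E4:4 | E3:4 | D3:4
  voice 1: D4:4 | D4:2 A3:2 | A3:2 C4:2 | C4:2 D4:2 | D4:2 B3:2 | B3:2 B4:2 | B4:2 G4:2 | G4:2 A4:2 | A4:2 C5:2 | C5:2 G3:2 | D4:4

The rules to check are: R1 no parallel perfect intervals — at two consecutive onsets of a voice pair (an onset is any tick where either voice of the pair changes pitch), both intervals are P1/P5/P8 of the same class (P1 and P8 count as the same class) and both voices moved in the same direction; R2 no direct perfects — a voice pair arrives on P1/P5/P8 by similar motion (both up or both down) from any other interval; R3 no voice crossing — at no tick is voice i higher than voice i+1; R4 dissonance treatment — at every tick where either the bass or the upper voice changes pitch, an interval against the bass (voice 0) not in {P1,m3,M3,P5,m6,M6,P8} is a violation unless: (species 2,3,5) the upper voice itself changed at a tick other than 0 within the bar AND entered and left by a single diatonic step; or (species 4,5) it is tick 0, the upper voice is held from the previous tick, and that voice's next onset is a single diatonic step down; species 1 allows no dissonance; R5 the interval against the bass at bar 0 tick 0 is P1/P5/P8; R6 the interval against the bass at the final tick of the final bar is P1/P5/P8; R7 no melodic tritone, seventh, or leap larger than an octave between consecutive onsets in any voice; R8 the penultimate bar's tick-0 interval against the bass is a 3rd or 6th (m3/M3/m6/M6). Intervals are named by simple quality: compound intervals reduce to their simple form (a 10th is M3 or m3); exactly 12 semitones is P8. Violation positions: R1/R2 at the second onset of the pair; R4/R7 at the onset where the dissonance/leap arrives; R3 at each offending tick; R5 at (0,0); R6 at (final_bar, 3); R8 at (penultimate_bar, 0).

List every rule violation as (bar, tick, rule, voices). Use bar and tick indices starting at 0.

(1, 0, R4, (0, 1))
(2, 0, R4, (0, 1))
(6, 0, R4, (0, 1))
(7, 0, R4, (0, 1))
(8, 0, R4, (0, 1))
(9, 2, R7, (1,))

bar 0: v0=D3 v1=D4 downbeat P8
bar 1: v0=C3 v1=D4 downbeat M2
bar 2: v0=E3 v1=A3 downbeat P4
bar 3: v0=F3 v1=C4 downbeat P5
bar 4: v0=G3 v1=D4 downbeat P5
bar 5: v0=B3 v1=B3 downbeat P1
bar 6: v0=C4 v1=B4 downbeat M7
bar 7: v0=D4 v1=G4 downbeat P4
bar 8: v0=E4 v1=A4 downbeat P4
bar 9: v0=E3 v1=C5 downbeat m6
bar 10: v0=D3 v1=D4 downbeat P8
  -> R4 @ bar 1 tick 0 v(0, 1): C3/D4 M2 untreated
  -> R4 @ bar 2 tick 0 v(0, 1): E3/A3 P4 untreated
  -> R4 @ bar 6 tick 0 v(0, 1): C4/B4 M7 untreated
  -> R4 @ bar 7 tick 0 v(0, 1): D4/G4 P4 untreated
  -> R4 @ bar 8 tick 0 v(0, 1): E4/A4 P4 untreated
  -> R7 @ bar 9 tick 2 v(1,): C5->G3 leap 17st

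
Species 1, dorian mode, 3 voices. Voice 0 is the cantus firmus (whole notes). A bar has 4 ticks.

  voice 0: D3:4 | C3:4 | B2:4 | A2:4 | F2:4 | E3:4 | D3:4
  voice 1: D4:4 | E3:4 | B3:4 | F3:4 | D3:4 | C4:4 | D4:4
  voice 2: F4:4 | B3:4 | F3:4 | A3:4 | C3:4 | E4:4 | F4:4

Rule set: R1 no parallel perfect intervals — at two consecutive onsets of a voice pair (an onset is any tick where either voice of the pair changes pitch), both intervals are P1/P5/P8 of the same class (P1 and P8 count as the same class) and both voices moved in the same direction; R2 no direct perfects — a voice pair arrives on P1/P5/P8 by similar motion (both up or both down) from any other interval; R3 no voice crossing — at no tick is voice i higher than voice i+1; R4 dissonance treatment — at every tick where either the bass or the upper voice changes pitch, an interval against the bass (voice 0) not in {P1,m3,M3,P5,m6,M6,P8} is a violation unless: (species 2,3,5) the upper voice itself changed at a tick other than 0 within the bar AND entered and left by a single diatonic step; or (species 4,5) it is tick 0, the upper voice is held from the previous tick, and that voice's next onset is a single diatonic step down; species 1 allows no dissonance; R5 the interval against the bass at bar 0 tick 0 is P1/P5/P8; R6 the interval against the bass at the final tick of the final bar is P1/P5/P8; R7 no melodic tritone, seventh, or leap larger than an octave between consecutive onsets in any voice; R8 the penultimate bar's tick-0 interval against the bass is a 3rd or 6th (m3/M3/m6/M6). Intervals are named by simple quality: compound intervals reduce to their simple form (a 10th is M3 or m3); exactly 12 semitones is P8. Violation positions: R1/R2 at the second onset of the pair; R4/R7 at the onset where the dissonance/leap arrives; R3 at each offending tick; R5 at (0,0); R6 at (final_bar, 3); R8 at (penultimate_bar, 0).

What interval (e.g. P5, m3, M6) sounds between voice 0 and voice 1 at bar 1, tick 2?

M3

voice 0=C3 voice 1=E3 -> M3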